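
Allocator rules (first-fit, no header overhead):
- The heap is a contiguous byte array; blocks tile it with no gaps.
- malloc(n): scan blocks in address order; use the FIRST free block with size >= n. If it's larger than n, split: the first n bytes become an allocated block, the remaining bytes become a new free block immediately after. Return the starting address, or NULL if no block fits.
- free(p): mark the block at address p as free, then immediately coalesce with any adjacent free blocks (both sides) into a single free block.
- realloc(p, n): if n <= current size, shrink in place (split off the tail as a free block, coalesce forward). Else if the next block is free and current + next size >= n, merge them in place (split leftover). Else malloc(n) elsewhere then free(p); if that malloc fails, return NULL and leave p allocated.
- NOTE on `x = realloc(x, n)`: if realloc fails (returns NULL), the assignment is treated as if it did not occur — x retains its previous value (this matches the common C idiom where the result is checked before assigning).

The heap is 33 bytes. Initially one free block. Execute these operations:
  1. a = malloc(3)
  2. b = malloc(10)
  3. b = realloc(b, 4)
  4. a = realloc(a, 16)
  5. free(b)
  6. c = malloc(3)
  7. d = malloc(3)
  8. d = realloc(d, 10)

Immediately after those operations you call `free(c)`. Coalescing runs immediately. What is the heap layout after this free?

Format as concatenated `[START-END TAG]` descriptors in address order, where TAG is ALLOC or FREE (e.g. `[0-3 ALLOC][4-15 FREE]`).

Answer: [0-6 FREE][7-22 ALLOC][23-32 ALLOC]

Derivation:
Op 1: a = malloc(3) -> a = 0; heap: [0-2 ALLOC][3-32 FREE]
Op 2: b = malloc(10) -> b = 3; heap: [0-2 ALLOC][3-12 ALLOC][13-32 FREE]
Op 3: b = realloc(b, 4) -> b = 3; heap: [0-2 ALLOC][3-6 ALLOC][7-32 FREE]
Op 4: a = realloc(a, 16) -> a = 7; heap: [0-2 FREE][3-6 ALLOC][7-22 ALLOC][23-32 FREE]
Op 5: free(b) -> (freed b); heap: [0-6 FREE][7-22 ALLOC][23-32 FREE]
Op 6: c = malloc(3) -> c = 0; heap: [0-2 ALLOC][3-6 FREE][7-22 ALLOC][23-32 FREE]
Op 7: d = malloc(3) -> d = 3; heap: [0-2 ALLOC][3-5 ALLOC][6-6 FREE][7-22 ALLOC][23-32 FREE]
Op 8: d = realloc(d, 10) -> d = 23; heap: [0-2 ALLOC][3-6 FREE][7-22 ALLOC][23-32 ALLOC]
free(c): c = 0 -> block [0-2 ALLOC]; mark free, coalesce with adjacent free neighbors -> [0-6 FREE][7-22 ALLOC][23-32 ALLOC]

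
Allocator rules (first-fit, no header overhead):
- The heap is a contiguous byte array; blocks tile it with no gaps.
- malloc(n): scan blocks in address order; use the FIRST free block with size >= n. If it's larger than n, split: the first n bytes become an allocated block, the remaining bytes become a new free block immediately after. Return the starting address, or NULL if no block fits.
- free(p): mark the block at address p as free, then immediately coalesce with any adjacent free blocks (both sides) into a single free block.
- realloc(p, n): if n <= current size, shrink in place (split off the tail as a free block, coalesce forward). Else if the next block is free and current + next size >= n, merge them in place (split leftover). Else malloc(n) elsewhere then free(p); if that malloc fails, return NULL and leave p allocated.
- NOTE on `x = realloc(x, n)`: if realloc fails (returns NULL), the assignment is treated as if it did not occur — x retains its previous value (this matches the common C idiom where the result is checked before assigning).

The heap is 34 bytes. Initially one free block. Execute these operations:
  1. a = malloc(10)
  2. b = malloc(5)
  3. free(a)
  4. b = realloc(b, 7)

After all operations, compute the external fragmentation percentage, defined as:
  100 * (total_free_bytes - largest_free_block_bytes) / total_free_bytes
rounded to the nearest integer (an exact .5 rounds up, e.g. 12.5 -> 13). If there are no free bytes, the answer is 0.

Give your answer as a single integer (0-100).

Op 1: a = malloc(10) -> a = 0; heap: [0-9 ALLOC][10-33 FREE]
Op 2: b = malloc(5) -> b = 10; heap: [0-9 ALLOC][10-14 ALLOC][15-33 FREE]
Op 3: free(a) -> (freed a); heap: [0-9 FREE][10-14 ALLOC][15-33 FREE]
Op 4: b = realloc(b, 7) -> b = 10; heap: [0-9 FREE][10-16 ALLOC][17-33 FREE]
Free blocks: [10 17] total_free=27 largest=17 -> 100*(27-17)/27 = 1000/27 ≈ 37.037 -> rounds to 37

Answer: 37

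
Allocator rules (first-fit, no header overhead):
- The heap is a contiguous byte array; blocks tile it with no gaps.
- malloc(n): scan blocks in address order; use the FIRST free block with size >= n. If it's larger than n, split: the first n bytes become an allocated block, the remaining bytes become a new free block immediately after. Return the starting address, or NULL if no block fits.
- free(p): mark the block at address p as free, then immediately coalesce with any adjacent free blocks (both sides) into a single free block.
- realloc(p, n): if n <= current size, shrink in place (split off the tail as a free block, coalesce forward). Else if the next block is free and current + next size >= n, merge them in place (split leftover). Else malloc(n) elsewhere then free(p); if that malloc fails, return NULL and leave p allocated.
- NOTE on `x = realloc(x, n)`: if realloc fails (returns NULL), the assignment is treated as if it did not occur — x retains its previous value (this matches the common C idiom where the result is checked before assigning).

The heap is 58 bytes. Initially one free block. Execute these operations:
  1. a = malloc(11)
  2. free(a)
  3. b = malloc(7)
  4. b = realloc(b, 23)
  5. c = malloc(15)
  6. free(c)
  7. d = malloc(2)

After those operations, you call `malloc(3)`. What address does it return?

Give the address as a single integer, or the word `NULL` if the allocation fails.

Op 1: a = malloc(11) -> a = 0; heap: [0-10 ALLOC][11-57 FREE]
Op 2: free(a) -> (freed a); heap: [0-57 FREE]
Op 3: b = malloc(7) -> b = 0; heap: [0-6 ALLOC][7-57 FREE]
Op 4: b = realloc(b, 23) -> b = 0; heap: [0-22 ALLOC][23-57 FREE]
Op 5: c = malloc(15) -> c = 23; heap: [0-22 ALLOC][23-37 ALLOC][38-57 FREE]
Op 6: free(c) -> (freed c); heap: [0-22 ALLOC][23-57 FREE]
Op 7: d = malloc(2) -> d = 23; heap: [0-22 ALLOC][23-24 ALLOC][25-57 FREE]
malloc(3): first-fit scan over [0-22 ALLOC][23-24 ALLOC][25-57 FREE] -> 25

Answer: 25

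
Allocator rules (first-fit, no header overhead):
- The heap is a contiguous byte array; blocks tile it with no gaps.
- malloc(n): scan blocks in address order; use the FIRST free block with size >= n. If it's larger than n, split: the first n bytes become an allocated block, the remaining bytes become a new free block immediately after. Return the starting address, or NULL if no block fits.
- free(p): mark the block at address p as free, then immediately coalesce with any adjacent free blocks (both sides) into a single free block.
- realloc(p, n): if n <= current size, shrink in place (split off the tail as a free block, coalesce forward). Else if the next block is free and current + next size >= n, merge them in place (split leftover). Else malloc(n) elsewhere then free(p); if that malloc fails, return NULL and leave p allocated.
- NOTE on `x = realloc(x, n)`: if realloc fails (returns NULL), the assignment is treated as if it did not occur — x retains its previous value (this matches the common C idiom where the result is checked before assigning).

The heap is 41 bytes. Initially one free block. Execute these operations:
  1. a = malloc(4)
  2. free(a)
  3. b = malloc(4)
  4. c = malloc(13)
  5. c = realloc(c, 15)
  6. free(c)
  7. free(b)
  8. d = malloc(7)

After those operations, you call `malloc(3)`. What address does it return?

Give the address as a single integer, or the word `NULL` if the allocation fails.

Answer: 7

Derivation:
Op 1: a = malloc(4) -> a = 0; heap: [0-3 ALLOC][4-40 FREE]
Op 2: free(a) -> (freed a); heap: [0-40 FREE]
Op 3: b = malloc(4) -> b = 0; heap: [0-3 ALLOC][4-40 FREE]
Op 4: c = malloc(13) -> c = 4; heap: [0-3 ALLOC][4-16 ALLOC][17-40 FREE]
Op 5: c = realloc(c, 15) -> c = 4; heap: [0-3 ALLOC][4-18 ALLOC][19-40 FREE]
Op 6: free(c) -> (freed c); heap: [0-3 ALLOC][4-40 FREE]
Op 7: free(b) -> (freed b); heap: [0-40 FREE]
Op 8: d = malloc(7) -> d = 0; heap: [0-6 ALLOC][7-40 FREE]
malloc(3): first-fit scan over [0-6 ALLOC][7-40 FREE] -> 7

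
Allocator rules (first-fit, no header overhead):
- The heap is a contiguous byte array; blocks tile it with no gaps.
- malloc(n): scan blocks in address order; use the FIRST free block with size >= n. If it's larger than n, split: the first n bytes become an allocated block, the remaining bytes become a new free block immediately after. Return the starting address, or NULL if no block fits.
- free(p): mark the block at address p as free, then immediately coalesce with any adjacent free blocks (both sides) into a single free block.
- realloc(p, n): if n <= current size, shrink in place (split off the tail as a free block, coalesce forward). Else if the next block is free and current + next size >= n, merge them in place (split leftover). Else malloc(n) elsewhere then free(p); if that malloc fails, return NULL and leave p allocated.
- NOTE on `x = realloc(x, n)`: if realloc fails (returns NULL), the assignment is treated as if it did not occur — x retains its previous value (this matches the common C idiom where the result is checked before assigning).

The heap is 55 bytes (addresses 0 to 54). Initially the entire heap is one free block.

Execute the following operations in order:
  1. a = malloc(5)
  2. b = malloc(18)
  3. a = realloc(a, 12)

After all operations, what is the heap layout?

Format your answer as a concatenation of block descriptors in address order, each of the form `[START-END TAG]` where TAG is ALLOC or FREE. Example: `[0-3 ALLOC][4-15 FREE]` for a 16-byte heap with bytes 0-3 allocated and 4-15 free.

Op 1: a = malloc(5) -> a = 0; heap: [0-4 ALLOC][5-54 FREE]
Op 2: b = malloc(18) -> b = 5; heap: [0-4 ALLOC][5-22 ALLOC][23-54 FREE]
Op 3: a = realloc(a, 12) -> a = 23; heap: [0-4 FREE][5-22 ALLOC][23-34 ALLOC][35-54 FREE]

Answer: [0-4 FREE][5-22 ALLOC][23-34 ALLOC][35-54 FREE]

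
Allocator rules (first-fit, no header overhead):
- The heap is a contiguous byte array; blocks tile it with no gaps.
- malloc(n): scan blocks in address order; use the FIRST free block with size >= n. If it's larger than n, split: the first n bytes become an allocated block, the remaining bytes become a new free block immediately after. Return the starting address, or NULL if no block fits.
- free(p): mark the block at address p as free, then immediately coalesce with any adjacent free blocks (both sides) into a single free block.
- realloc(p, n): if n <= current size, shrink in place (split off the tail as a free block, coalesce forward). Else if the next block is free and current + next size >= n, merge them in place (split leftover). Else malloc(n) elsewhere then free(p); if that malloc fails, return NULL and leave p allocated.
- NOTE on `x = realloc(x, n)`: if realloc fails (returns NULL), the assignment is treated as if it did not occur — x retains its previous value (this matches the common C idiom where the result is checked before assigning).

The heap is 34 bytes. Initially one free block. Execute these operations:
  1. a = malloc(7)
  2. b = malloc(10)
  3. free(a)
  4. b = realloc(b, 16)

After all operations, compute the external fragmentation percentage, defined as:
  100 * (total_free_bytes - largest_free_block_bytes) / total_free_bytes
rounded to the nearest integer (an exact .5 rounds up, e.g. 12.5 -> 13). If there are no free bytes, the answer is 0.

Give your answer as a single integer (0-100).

Op 1: a = malloc(7) -> a = 0; heap: [0-6 ALLOC][7-33 FREE]
Op 2: b = malloc(10) -> b = 7; heap: [0-6 ALLOC][7-16 ALLOC][17-33 FREE]
Op 3: free(a) -> (freed a); heap: [0-6 FREE][7-16 ALLOC][17-33 FREE]
Op 4: b = realloc(b, 16) -> b = 7; heap: [0-6 FREE][7-22 ALLOC][23-33 FREE]
Free blocks: [7 11] total_free=18 largest=11 -> 100*(18-11)/18 = 700/18 ≈ 38.889 -> rounds to 39

Answer: 39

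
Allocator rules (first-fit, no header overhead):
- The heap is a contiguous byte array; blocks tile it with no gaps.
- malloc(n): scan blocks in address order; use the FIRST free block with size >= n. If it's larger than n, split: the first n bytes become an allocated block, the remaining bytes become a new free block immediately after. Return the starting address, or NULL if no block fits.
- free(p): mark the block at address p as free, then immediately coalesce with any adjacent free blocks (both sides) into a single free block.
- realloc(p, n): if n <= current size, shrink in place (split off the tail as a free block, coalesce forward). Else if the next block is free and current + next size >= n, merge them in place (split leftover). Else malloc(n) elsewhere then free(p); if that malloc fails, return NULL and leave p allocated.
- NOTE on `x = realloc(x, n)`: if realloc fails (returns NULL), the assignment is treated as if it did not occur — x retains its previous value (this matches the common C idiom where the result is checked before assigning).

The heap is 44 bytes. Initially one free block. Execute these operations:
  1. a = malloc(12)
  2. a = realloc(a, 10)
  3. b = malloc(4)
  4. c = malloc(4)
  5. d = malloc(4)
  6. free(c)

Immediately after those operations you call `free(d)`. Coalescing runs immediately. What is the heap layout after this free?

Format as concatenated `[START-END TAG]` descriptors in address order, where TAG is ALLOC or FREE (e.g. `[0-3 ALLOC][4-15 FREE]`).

Op 1: a = malloc(12) -> a = 0; heap: [0-11 ALLOC][12-43 FREE]
Op 2: a = realloc(a, 10) -> a = 0; heap: [0-9 ALLOC][10-43 FREE]
Op 3: b = malloc(4) -> b = 10; heap: [0-9 ALLOC][10-13 ALLOC][14-43 FREE]
Op 4: c = malloc(4) -> c = 14; heap: [0-9 ALLOC][10-13 ALLOC][14-17 ALLOC][18-43 FREE]
Op 5: d = malloc(4) -> d = 18; heap: [0-9 ALLOC][10-13 ALLOC][14-17 ALLOC][18-21 ALLOC][22-43 FREE]
Op 6: free(c) -> (freed c); heap: [0-9 ALLOC][10-13 ALLOC][14-17 FREE][18-21 ALLOC][22-43 FREE]
free(d): d = 18 -> block [18-21 ALLOC]; mark free, coalesce with adjacent free neighbors -> [0-9 ALLOC][10-13 ALLOC][14-43 FREE]

Answer: [0-9 ALLOC][10-13 ALLOC][14-43 FREE]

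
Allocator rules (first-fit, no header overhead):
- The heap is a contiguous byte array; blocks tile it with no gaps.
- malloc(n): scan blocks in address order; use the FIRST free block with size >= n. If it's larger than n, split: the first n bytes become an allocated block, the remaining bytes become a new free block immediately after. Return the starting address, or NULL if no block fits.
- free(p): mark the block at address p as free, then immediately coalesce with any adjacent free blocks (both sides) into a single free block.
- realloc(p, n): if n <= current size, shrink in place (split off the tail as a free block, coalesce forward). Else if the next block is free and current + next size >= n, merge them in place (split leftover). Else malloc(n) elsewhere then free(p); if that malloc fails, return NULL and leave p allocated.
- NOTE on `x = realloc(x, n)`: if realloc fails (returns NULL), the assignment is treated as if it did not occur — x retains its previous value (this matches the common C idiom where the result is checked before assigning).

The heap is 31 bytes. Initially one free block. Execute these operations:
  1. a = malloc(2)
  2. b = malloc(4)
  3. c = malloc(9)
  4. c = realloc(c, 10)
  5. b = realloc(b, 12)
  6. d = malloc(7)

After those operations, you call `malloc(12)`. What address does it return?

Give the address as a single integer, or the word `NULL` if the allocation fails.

Op 1: a = malloc(2) -> a = 0; heap: [0-1 ALLOC][2-30 FREE]
Op 2: b = malloc(4) -> b = 2; heap: [0-1 ALLOC][2-5 ALLOC][6-30 FREE]
Op 3: c = malloc(9) -> c = 6; heap: [0-1 ALLOC][2-5 ALLOC][6-14 ALLOC][15-30 FREE]
Op 4: c = realloc(c, 10) -> c = 6; heap: [0-1 ALLOC][2-5 ALLOC][6-15 ALLOC][16-30 FREE]
Op 5: b = realloc(b, 12) -> b = 16; heap: [0-1 ALLOC][2-5 FREE][6-15 ALLOC][16-27 ALLOC][28-30 FREE]
Op 6: d = malloc(7) -> d = NULL; heap: [0-1 ALLOC][2-5 FREE][6-15 ALLOC][16-27 ALLOC][28-30 FREE]
malloc(12): first-fit scan over [0-1 ALLOC][2-5 FREE][6-15 ALLOC][16-27 ALLOC][28-30 FREE] -> NULL

Answer: NULL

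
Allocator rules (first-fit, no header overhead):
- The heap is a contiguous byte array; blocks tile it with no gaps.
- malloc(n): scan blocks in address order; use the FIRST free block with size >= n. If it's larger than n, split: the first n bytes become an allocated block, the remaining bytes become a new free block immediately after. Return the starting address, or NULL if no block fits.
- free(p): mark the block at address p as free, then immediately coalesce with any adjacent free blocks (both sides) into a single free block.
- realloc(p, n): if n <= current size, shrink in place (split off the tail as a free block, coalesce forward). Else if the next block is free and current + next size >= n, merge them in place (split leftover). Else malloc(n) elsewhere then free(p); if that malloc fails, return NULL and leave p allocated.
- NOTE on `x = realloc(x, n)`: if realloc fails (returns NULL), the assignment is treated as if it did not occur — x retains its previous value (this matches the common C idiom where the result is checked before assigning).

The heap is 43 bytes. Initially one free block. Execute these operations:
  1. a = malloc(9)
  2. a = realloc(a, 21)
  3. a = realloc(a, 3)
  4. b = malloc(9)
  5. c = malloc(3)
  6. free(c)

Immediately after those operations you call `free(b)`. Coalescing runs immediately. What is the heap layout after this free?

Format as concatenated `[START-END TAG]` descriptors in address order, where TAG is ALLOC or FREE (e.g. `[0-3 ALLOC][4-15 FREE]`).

Op 1: a = malloc(9) -> a = 0; heap: [0-8 ALLOC][9-42 FREE]
Op 2: a = realloc(a, 21) -> a = 0; heap: [0-20 ALLOC][21-42 FREE]
Op 3: a = realloc(a, 3) -> a = 0; heap: [0-2 ALLOC][3-42 FREE]
Op 4: b = malloc(9) -> b = 3; heap: [0-2 ALLOC][3-11 ALLOC][12-42 FREE]
Op 5: c = malloc(3) -> c = 12; heap: [0-2 ALLOC][3-11 ALLOC][12-14 ALLOC][15-42 FREE]
Op 6: free(c) -> (freed c); heap: [0-2 ALLOC][3-11 ALLOC][12-42 FREE]
free(b): b = 3 -> block [3-11 ALLOC]; mark free, coalesce with adjacent free neighbors -> [0-2 ALLOC][3-42 FREE]

Answer: [0-2 ALLOC][3-42 FREE]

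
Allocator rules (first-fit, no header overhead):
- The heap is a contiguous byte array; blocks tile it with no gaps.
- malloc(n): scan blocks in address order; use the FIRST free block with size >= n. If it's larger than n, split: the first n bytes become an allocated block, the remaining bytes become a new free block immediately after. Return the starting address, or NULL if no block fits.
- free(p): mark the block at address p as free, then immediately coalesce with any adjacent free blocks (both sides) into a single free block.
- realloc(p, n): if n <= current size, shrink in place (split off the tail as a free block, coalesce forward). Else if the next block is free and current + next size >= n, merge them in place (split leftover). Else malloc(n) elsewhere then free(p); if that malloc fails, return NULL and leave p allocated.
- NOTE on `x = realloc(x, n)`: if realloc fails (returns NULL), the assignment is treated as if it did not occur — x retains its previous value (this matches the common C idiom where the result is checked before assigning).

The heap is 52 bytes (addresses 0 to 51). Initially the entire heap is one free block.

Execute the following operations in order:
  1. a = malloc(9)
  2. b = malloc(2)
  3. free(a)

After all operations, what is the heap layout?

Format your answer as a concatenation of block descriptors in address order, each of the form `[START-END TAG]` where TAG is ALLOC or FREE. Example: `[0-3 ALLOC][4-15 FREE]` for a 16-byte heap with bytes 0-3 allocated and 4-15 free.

Answer: [0-8 FREE][9-10 ALLOC][11-51 FREE]

Derivation:
Op 1: a = malloc(9) -> a = 0; heap: [0-8 ALLOC][9-51 FREE]
Op 2: b = malloc(2) -> b = 9; heap: [0-8 ALLOC][9-10 ALLOC][11-51 FREE]
Op 3: free(a) -> (freed a); heap: [0-8 FREE][9-10 ALLOC][11-51 FREE]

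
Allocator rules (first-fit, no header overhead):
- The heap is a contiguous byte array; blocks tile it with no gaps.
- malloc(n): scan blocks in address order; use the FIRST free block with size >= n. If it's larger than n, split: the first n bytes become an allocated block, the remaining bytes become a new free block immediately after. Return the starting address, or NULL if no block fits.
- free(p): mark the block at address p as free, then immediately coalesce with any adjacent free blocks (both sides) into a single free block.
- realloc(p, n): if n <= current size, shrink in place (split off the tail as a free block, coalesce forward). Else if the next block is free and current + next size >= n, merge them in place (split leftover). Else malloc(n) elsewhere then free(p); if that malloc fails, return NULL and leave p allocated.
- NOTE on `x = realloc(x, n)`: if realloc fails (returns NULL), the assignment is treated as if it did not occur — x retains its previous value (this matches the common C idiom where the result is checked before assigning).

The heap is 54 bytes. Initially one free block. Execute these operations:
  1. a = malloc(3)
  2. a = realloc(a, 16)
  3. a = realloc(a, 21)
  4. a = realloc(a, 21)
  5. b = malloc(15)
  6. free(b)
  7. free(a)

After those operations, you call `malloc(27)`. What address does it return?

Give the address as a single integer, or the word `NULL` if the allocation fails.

Op 1: a = malloc(3) -> a = 0; heap: [0-2 ALLOC][3-53 FREE]
Op 2: a = realloc(a, 16) -> a = 0; heap: [0-15 ALLOC][16-53 FREE]
Op 3: a = realloc(a, 21) -> a = 0; heap: [0-20 ALLOC][21-53 FREE]
Op 4: a = realloc(a, 21) -> a = 0; heap: [0-20 ALLOC][21-53 FREE]
Op 5: b = malloc(15) -> b = 21; heap: [0-20 ALLOC][21-35 ALLOC][36-53 FREE]
Op 6: free(b) -> (freed b); heap: [0-20 ALLOC][21-53 FREE]
Op 7: free(a) -> (freed a); heap: [0-53 FREE]
malloc(27): first-fit scan over [0-53 FREE] -> 0

Answer: 0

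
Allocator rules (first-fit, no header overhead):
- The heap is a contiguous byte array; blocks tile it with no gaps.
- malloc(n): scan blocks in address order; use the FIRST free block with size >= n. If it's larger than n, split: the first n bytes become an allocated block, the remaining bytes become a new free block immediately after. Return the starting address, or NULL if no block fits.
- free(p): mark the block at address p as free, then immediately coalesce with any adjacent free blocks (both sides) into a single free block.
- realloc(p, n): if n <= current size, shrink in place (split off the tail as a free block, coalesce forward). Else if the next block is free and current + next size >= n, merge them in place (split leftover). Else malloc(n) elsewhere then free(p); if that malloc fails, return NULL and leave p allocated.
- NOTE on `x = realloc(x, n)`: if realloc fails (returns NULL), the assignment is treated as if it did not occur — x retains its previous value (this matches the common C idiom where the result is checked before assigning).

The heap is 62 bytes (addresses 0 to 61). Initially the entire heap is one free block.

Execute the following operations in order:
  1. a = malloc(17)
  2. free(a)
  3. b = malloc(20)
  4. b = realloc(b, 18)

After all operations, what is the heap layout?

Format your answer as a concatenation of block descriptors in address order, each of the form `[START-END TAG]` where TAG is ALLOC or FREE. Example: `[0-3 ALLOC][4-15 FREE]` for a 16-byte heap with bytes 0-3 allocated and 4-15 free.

Op 1: a = malloc(17) -> a = 0; heap: [0-16 ALLOC][17-61 FREE]
Op 2: free(a) -> (freed a); heap: [0-61 FREE]
Op 3: b = malloc(20) -> b = 0; heap: [0-19 ALLOC][20-61 FREE]
Op 4: b = realloc(b, 18) -> b = 0; heap: [0-17 ALLOC][18-61 FREE]

Answer: [0-17 ALLOC][18-61 FREE]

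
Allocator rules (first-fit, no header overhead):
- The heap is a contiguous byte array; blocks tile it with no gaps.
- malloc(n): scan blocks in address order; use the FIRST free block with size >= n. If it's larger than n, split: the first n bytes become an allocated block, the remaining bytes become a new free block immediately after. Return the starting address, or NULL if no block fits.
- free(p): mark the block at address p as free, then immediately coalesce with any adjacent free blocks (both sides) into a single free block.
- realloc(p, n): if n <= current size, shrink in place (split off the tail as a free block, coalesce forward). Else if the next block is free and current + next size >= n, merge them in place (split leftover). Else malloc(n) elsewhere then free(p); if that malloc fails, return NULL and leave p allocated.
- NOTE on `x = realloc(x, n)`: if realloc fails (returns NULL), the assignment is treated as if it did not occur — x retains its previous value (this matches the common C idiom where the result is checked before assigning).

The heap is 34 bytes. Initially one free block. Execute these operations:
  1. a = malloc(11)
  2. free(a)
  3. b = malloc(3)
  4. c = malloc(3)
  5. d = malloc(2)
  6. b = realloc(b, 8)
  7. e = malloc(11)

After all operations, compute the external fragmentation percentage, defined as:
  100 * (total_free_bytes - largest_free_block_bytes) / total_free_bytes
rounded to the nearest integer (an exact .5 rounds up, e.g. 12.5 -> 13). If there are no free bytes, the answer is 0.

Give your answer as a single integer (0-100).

Op 1: a = malloc(11) -> a = 0; heap: [0-10 ALLOC][11-33 FREE]
Op 2: free(a) -> (freed a); heap: [0-33 FREE]
Op 3: b = malloc(3) -> b = 0; heap: [0-2 ALLOC][3-33 FREE]
Op 4: c = malloc(3) -> c = 3; heap: [0-2 ALLOC][3-5 ALLOC][6-33 FREE]
Op 5: d = malloc(2) -> d = 6; heap: [0-2 ALLOC][3-5 ALLOC][6-7 ALLOC][8-33 FREE]
Op 6: b = realloc(b, 8) -> b = 8; heap: [0-2 FREE][3-5 ALLOC][6-7 ALLOC][8-15 ALLOC][16-33 FREE]
Op 7: e = malloc(11) -> e = 16; heap: [0-2 FREE][3-5 ALLOC][6-7 ALLOC][8-15 ALLOC][16-26 ALLOC][27-33 FREE]
Free blocks: [3 7] total_free=10 largest=7 -> 100*(10-7)/10 = 300/10 = 30

Answer: 30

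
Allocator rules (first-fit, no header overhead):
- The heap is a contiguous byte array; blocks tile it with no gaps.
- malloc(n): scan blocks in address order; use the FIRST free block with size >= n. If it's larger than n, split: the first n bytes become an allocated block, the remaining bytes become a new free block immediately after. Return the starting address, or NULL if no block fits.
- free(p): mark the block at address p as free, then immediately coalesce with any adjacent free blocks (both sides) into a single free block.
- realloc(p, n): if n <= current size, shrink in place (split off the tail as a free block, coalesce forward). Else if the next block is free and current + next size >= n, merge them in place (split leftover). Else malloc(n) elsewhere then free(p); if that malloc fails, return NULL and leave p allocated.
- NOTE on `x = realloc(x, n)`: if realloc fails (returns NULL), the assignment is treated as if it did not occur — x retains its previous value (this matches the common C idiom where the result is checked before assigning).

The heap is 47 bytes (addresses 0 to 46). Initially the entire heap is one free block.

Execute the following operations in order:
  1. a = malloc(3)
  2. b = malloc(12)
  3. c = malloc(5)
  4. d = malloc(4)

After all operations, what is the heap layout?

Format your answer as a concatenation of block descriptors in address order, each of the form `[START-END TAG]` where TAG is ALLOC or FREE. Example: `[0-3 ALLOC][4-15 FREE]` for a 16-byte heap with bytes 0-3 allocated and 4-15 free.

Op 1: a = malloc(3) -> a = 0; heap: [0-2 ALLOC][3-46 FREE]
Op 2: b = malloc(12) -> b = 3; heap: [0-2 ALLOC][3-14 ALLOC][15-46 FREE]
Op 3: c = malloc(5) -> c = 15; heap: [0-2 ALLOC][3-14 ALLOC][15-19 ALLOC][20-46 FREE]
Op 4: d = malloc(4) -> d = 20; heap: [0-2 ALLOC][3-14 ALLOC][15-19 ALLOC][20-23 ALLOC][24-46 FREE]

Answer: [0-2 ALLOC][3-14 ALLOC][15-19 ALLOC][20-23 ALLOC][24-46 FREE]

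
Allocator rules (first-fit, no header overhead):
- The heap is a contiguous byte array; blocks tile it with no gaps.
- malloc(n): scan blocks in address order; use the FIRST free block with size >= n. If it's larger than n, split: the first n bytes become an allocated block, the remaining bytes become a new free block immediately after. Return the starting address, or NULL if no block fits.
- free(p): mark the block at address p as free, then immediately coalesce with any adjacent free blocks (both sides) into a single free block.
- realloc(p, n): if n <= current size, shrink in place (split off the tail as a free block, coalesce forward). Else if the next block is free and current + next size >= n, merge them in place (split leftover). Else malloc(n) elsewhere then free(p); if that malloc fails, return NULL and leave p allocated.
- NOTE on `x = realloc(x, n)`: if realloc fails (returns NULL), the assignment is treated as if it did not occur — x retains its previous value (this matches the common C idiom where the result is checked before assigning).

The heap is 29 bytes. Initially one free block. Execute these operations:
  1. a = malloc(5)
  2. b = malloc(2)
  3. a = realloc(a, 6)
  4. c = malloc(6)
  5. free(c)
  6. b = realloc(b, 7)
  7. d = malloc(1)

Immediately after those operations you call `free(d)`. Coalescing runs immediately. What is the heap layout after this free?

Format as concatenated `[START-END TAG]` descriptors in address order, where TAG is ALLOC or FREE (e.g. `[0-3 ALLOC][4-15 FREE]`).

Answer: [0-6 FREE][7-12 ALLOC][13-19 ALLOC][20-28 FREE]

Derivation:
Op 1: a = malloc(5) -> a = 0; heap: [0-4 ALLOC][5-28 FREE]
Op 2: b = malloc(2) -> b = 5; heap: [0-4 ALLOC][5-6 ALLOC][7-28 FREE]
Op 3: a = realloc(a, 6) -> a = 7; heap: [0-4 FREE][5-6 ALLOC][7-12 ALLOC][13-28 FREE]
Op 4: c = malloc(6) -> c = 13; heap: [0-4 FREE][5-6 ALLOC][7-12 ALLOC][13-18 ALLOC][19-28 FREE]
Op 5: free(c) -> (freed c); heap: [0-4 FREE][5-6 ALLOC][7-12 ALLOC][13-28 FREE]
Op 6: b = realloc(b, 7) -> b = 13; heap: [0-6 FREE][7-12 ALLOC][13-19 ALLOC][20-28 FREE]
Op 7: d = malloc(1) -> d = 0; heap: [0-0 ALLOC][1-6 FREE][7-12 ALLOC][13-19 ALLOC][20-28 FREE]
free(d): d = 0 -> block [0-0 ALLOC]; mark free, coalesce with adjacent free neighbors -> [0-6 FREE][7-12 ALLOC][13-19 ALLOC][20-28 FREE]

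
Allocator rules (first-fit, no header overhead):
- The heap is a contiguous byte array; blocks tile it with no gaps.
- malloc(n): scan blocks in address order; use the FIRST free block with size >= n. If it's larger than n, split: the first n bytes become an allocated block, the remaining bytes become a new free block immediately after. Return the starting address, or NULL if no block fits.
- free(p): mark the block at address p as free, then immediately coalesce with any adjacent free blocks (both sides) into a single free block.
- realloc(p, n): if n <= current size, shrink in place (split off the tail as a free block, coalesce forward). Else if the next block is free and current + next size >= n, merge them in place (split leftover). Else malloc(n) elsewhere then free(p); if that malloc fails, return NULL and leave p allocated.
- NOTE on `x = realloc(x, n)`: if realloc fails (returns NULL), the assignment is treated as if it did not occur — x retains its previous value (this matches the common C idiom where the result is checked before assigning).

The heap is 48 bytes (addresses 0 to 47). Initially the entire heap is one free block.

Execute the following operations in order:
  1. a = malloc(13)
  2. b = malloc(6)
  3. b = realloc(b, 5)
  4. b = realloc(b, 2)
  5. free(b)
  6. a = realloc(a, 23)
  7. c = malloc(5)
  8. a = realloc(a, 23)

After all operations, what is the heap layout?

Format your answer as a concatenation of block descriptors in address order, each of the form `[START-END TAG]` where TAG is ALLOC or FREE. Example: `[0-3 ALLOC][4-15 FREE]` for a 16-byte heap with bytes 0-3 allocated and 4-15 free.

Op 1: a = malloc(13) -> a = 0; heap: [0-12 ALLOC][13-47 FREE]
Op 2: b = malloc(6) -> b = 13; heap: [0-12 ALLOC][13-18 ALLOC][19-47 FREE]
Op 3: b = realloc(b, 5) -> b = 13; heap: [0-12 ALLOC][13-17 ALLOC][18-47 FREE]
Op 4: b = realloc(b, 2) -> b = 13; heap: [0-12 ALLOC][13-14 ALLOC][15-47 FREE]
Op 5: free(b) -> (freed b); heap: [0-12 ALLOC][13-47 FREE]
Op 6: a = realloc(a, 23) -> a = 0; heap: [0-22 ALLOC][23-47 FREE]
Op 7: c = malloc(5) -> c = 23; heap: [0-22 ALLOC][23-27 ALLOC][28-47 FREE]
Op 8: a = realloc(a, 23) -> a = 0; heap: [0-22 ALLOC][23-27 ALLOC][28-47 FREE]

Answer: [0-22 ALLOC][23-27 ALLOC][28-47 FREE]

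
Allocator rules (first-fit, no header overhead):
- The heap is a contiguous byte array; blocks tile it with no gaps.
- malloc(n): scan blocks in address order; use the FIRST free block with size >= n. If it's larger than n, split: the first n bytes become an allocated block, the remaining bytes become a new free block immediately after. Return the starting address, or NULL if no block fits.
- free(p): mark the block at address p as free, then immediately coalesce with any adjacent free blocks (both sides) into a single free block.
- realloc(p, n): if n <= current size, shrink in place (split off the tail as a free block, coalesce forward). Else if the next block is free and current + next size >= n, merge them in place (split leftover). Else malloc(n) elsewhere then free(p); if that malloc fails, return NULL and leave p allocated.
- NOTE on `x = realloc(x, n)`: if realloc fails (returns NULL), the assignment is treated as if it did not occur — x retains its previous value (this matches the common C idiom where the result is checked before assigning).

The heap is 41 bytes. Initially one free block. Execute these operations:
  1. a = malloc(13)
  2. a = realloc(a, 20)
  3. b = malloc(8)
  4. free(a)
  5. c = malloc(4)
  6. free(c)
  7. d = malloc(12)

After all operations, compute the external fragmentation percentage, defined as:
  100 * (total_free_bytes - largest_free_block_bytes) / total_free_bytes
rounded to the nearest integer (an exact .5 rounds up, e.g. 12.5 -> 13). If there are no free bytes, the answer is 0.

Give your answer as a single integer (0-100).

Op 1: a = malloc(13) -> a = 0; heap: [0-12 ALLOC][13-40 FREE]
Op 2: a = realloc(a, 20) -> a = 0; heap: [0-19 ALLOC][20-40 FREE]
Op 3: b = malloc(8) -> b = 20; heap: [0-19 ALLOC][20-27 ALLOC][28-40 FREE]
Op 4: free(a) -> (freed a); heap: [0-19 FREE][20-27 ALLOC][28-40 FREE]
Op 5: c = malloc(4) -> c = 0; heap: [0-3 ALLOC][4-19 FREE][20-27 ALLOC][28-40 FREE]
Op 6: free(c) -> (freed c); heap: [0-19 FREE][20-27 ALLOC][28-40 FREE]
Op 7: d = malloc(12) -> d = 0; heap: [0-11 ALLOC][12-19 FREE][20-27 ALLOC][28-40 FREE]
Free blocks: [8 13] total_free=21 largest=13 -> 100*(21-13)/21 = 800/21 ≈ 38.095 -> rounds to 38

Answer: 38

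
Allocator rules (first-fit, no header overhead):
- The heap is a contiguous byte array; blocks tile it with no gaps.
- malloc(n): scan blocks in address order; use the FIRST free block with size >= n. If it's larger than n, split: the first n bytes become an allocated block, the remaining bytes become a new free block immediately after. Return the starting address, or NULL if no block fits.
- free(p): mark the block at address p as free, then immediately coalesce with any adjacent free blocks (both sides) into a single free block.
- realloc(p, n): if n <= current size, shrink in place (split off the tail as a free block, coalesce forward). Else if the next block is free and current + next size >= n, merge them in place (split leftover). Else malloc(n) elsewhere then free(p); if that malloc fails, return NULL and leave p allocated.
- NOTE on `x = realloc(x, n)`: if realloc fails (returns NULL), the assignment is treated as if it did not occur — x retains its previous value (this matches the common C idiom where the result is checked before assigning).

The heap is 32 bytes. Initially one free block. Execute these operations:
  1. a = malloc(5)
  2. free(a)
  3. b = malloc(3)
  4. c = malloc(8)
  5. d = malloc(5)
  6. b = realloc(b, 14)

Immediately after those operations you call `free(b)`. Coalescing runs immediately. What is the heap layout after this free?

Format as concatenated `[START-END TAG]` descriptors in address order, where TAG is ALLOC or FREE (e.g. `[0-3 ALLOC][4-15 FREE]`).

Op 1: a = malloc(5) -> a = 0; heap: [0-4 ALLOC][5-31 FREE]
Op 2: free(a) -> (freed a); heap: [0-31 FREE]
Op 3: b = malloc(3) -> b = 0; heap: [0-2 ALLOC][3-31 FREE]
Op 4: c = malloc(8) -> c = 3; heap: [0-2 ALLOC][3-10 ALLOC][11-31 FREE]
Op 5: d = malloc(5) -> d = 11; heap: [0-2 ALLOC][3-10 ALLOC][11-15 ALLOC][16-31 FREE]
Op 6: b = realloc(b, 14) -> b = 16; heap: [0-2 FREE][3-10 ALLOC][11-15 ALLOC][16-29 ALLOC][30-31 FREE]
free(b): b = 16 -> block [16-29 ALLOC]; mark free, coalesce with adjacent free neighbors -> [0-2 FREE][3-10 ALLOC][11-15 ALLOC][16-31 FREE]

Answer: [0-2 FREE][3-10 ALLOC][11-15 ALLOC][16-31 FREE]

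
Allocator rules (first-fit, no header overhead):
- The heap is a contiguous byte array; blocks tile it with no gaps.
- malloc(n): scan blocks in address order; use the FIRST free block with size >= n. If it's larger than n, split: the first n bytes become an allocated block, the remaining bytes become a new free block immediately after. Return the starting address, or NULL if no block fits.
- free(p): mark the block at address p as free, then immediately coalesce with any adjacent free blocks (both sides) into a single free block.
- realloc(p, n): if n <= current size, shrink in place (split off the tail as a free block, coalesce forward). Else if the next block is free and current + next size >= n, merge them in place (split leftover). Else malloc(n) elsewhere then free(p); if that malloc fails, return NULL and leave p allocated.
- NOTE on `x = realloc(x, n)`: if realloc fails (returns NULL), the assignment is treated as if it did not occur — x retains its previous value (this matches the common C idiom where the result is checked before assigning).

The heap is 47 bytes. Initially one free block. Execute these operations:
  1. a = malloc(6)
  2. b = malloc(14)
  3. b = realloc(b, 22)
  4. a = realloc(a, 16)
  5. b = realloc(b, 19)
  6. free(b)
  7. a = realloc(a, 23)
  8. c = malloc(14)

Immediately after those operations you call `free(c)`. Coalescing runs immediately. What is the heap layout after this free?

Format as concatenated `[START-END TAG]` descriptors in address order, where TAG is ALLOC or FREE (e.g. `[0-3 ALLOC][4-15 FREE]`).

Op 1: a = malloc(6) -> a = 0; heap: [0-5 ALLOC][6-46 FREE]
Op 2: b = malloc(14) -> b = 6; heap: [0-5 ALLOC][6-19 ALLOC][20-46 FREE]
Op 3: b = realloc(b, 22) -> b = 6; heap: [0-5 ALLOC][6-27 ALLOC][28-46 FREE]
Op 4: a = realloc(a, 16) -> a = 28; heap: [0-5 FREE][6-27 ALLOC][28-43 ALLOC][44-46 FREE]
Op 5: b = realloc(b, 19) -> b = 6; heap: [0-5 FREE][6-24 ALLOC][25-27 FREE][28-43 ALLOC][44-46 FREE]
Op 6: free(b) -> (freed b); heap: [0-27 FREE][28-43 ALLOC][44-46 FREE]
Op 7: a = realloc(a, 23) -> a = 0; heap: [0-22 ALLOC][23-46 FREE]
Op 8: c = malloc(14) -> c = 23; heap: [0-22 ALLOC][23-36 ALLOC][37-46 FREE]
free(c): c = 23 -> block [23-36 ALLOC]; mark free, coalesce with adjacent free neighbors -> [0-22 ALLOC][23-46 FREE]

Answer: [0-22 ALLOC][23-46 FREE]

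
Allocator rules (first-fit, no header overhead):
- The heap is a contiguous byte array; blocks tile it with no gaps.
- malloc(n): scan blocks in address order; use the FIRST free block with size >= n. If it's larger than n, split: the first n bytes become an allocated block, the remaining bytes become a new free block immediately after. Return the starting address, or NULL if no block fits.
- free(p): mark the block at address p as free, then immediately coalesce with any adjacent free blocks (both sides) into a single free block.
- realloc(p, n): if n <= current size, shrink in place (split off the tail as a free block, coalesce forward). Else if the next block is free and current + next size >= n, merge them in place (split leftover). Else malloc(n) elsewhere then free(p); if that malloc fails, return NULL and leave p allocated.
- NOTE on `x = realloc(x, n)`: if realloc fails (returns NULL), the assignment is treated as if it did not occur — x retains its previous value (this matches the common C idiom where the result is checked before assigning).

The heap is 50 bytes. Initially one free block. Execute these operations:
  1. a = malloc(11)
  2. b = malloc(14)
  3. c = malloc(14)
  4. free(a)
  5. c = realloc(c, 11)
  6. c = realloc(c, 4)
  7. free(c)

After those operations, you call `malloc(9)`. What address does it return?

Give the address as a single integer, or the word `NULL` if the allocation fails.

Op 1: a = malloc(11) -> a = 0; heap: [0-10 ALLOC][11-49 FREE]
Op 2: b = malloc(14) -> b = 11; heap: [0-10 ALLOC][11-24 ALLOC][25-49 FREE]
Op 3: c = malloc(14) -> c = 25; heap: [0-10 ALLOC][11-24 ALLOC][25-38 ALLOC][39-49 FREE]
Op 4: free(a) -> (freed a); heap: [0-10 FREE][11-24 ALLOC][25-38 ALLOC][39-49 FREE]
Op 5: c = realloc(c, 11) -> c = 25; heap: [0-10 FREE][11-24 ALLOC][25-35 ALLOC][36-49 FREE]
Op 6: c = realloc(c, 4) -> c = 25; heap: [0-10 FREE][11-24 ALLOC][25-28 ALLOC][29-49 FREE]
Op 7: free(c) -> (freed c); heap: [0-10 FREE][11-24 ALLOC][25-49 FREE]
malloc(9): first-fit scan over [0-10 FREE][11-24 ALLOC][25-49 FREE] -> 0

Answer: 0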